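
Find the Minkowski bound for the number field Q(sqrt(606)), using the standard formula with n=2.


d = 606, d mod 4 = 2, so disc(K) = 4d = 2424; |disc(K)| = 2424
Real quadratic field, so n = 2, s = r2 = 0, r1 = 2
M = (n!/n^n) * (4/pi)^s * sqrt(|disc(K)|) = (2!/2^2) * (4/pi)^0 * sqrt(2424)
= 0.5 * 1.000000 * 49.234135
= 24.6171

24.6171


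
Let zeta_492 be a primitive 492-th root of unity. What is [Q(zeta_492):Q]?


The degree equals Euler's totient phi(492).
492 = 2^2 * 3 * 41
phi(492) = 160

160


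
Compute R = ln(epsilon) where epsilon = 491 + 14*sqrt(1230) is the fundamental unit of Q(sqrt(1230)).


epsilon = 491 + 14*sqrt(1230)
= 981.9990
R = ln(981.9990)
= 6.8896

6.8896


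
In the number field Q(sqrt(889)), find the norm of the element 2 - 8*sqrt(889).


N(a + b*sqrt(d)) = a^2 - d*b^2
= (2)^2 - (889)*(-8)^2
= 4 - 56896
= -56892

-56892


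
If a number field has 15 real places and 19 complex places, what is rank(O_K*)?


By Dirichlet's unit theorem:
rank = r1 + r2 - 1
= 15 + 19 - 1
= 33

33


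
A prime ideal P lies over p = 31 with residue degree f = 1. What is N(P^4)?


N(P^a) = p^(a*f)
= 31^(4*1)
= 31^4
= 923521

923521


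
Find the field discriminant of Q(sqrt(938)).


For K = Q(sqrt(d)) with d squarefree: disc(K) = d if d = 1 mod 4, and disc(K) = 4d if d = 2 or 3 mod 4.
Here d = 938, and d mod 4 = 2.
d = 2 mod 4, not 1 (O_K = Z[sqrt(d)]), so disc(K) = 4d = 4 * (938) = 3752

3752


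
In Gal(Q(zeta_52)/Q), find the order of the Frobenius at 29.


The Frobenius at p in Gal(Q(zeta_n)/Q) = (Z/nZ)* is the class of p, so its order is ord_52(29), the smallest k >= 1 with 29^k = 1 mod 52.
n = 52 = 2^2 * 13, phi(52) = 24; the order divides phi(n).
Divisors of 24: 1, 2, 3, 4, 6, 8, 12, 24
Repeated squaring mod 52: 29^1 = 29, 29^2 = 9, 29^4 = 29, 29^8 = 9, 29^16 = 29
Test divisors in increasing order:
  k=1: 29^1 = 29 mod 52
  k=2: 29^2 = 9 mod 52
  k=3: 29^3 = 9 * 29 = 1 mod 52  <- first divisor giving 1
Order = 3

3


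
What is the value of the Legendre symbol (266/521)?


p = 521 is prime, so compute (266/521) with the reciprocity algorithm (Jacobi-symbol steps: pull out 2s via (2/n), flip via reciprocity, reduce):
  pull out 2: (2/521) = +1  (since 521 mod 8 = 1)
  reciprocity: (133/521) -> +(521/133)
  reduce: (122/133)
  pull out 2: (2/133) = -1  (since 133 mod 8 = 5)
  reciprocity: (61/133) -> +(133/61)
  reduce: (11/61)
  reciprocity: (11/61) -> +(61/11)
  reduce: (6/11)
  pull out 2: (2/11) = -1  (since 11 mod 8 = 3)
  reciprocity: (3/11) -> -(11/3)
  reduce: (2/3)
  pull out 2: (2/3) = -1  (since 3 mod 8 = 3)
  (1/3) = 1
Product of signs = 1
(266/521) = 1

1


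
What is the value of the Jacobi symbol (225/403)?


Compute (225/403) via quadratic reciprocity:
  reciprocity: (225/403) -> +(403/225)
  reduce: (178/225)
  pull out 2: (2/225) = +1  (since 225 mod 8 = 1)
  reciprocity: (89/225) -> +(225/89)
  reduce: (47/89)
  reciprocity: (47/89) -> +(89/47)
  reduce: (42/47)
  pull out 2: (2/47) = +1  (since 47 mod 8 = 7)
  reciprocity: (21/47) -> +(47/21)
  reduce: (5/21)
  reciprocity: (5/21) -> +(21/5)
  reduce: (1/5)
  (1/5) = 1
Product of signs = 1

1


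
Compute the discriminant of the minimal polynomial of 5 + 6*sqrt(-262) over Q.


The element 5 + 6*sqrt(-262) has minimal polynomial:
x^2 - 10*x + 9457
Discriminant = (-10)^2 - 4*(9457)
= 100 - 37828
= -37728

-37728


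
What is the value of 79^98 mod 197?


p = 197 is prime and the exponent is (p-1)/2 = 98, so by Euler's criterion 79^98 = (79/197) = +1 or -1 mod 197.
Compute by square-and-multiply:
  98 = 64 + 32 + 2 (binary 1100010)
  Repeated squaring mod 197: 79^1 = 79, 79^2 = 134, 79^4 = 29, 79^8 = 53, 79^16 = 51, 79^32 = 40, 79^64 = 24
  79^98 = 79^64 * 79^32 * 79^2 = 24 * 40 * 134 mod 197
    24 * 40 = 960 = 172 mod 197
    172 * 134 = 23048 = 196 mod 197
  79^98 = 196 mod 197
Result 196 = p - 1 = -1 mod 197: 79 is a quadratic non-residue mod 197. As a residue in [0, p-1] the value is 196.
79^98 mod 197 = 196

196


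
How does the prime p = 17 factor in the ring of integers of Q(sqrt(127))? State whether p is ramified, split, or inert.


K = Q(sqrt(127)). Since d mod 4 = 3, disc(K) = 508.
Check p | disc: 508 mod 17 = 15.
p does not divide disc. Compute Legendre symbol (d/p):
8^((17-1)/2) mod 17 = 1
(d/p) = 1, so p splits: (p) = P*P' with e=1, f=1, g=2.
Therefore p is split.

split


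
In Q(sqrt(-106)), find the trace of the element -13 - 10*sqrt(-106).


Tr(a + b*sqrt(d)) = (a + b*sqrt(d)) + (a - b*sqrt(d)) = 2a
= 2 * (-13)
= -26

-26


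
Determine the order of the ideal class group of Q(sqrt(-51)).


K = Q(sqrt(-51)). d mod 4 = 1, so D = disc(K) = d = -51
h(K) equals the number of primitive reduced positive-definite forms (a, b, c) = a*x^2 + b*x*y + c*y^2 with b^2 - 4ac = D,
where reduced means |b| <= a <= c, with b >= 0 whenever |b| = a or a = c, and primitive means gcd(a, b, c) = 1.
Reduced forces 3a^2 <= |D| = 51, so 1 <= a <= 4; b must have the parity of D, and c = (b^2 - D)/(4a) must be an integer >= a.
Enumerate a = 1..4, b in [-a, a]:
  a=1: (1, 1, 13)  [1]
  a=2: none
  a=3: (3, 3, 5)  [1]
  a=4: none
Total reduced forms: 1 + 1 = 2
h = 2

2


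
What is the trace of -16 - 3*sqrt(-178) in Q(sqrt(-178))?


Tr(a + b*sqrt(d)) = (a + b*sqrt(d)) + (a - b*sqrt(d)) = 2a
= 2 * (-16)
= -32

-32


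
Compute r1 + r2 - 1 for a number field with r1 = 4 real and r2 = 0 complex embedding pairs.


By Dirichlet's unit theorem:
rank = r1 + r2 - 1
= 4 + 0 - 1
= 3

3


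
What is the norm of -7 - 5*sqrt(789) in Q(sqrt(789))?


N(a + b*sqrt(d)) = a^2 - d*b^2
= (-7)^2 - (789)*(-5)^2
= 49 - 19725
= -19676

-19676


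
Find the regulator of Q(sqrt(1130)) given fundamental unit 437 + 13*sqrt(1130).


epsilon = 437 + 13*sqrt(1130)
= 874.0011
R = ln(874.0011)
= 6.7731

6.7731


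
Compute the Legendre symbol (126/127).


p = 127 is prime, so compute (126/127) with the reciprocity algorithm (Jacobi-symbol steps: pull out 2s via (2/n), flip via reciprocity, reduce):
  pull out 2: (2/127) = +1  (since 127 mod 8 = 7)
  reciprocity: (63/127) -> -(127/63)
  reduce: (1/63)
  (1/63) = 1
Product of signs = -1
(126/127) = -1

-1


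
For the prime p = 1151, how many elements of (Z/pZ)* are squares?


For prime p, the number of non-zero quadratic residues is (p-1)/2.
= (1151-1)/2
= 575

575


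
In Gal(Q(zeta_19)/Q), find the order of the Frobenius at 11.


The Frobenius at p in Gal(Q(zeta_n)/Q) = (Z/nZ)* is the class of p, so its order is ord_19(11), the smallest k >= 1 with 11^k = 1 mod 19.
n = 19 = 19, phi(19) = 18; the order divides phi(n).
Divisors of 18: 1, 2, 3, 6, 9, 18
Repeated squaring mod 19: 11^1 = 11, 11^2 = 7, 11^4 = 11, 11^8 = 7, 11^16 = 11
Test divisors in increasing order:
  k=1: 11^1 = 11 mod 19
  k=2: 11^2 = 7 mod 19
  k=3: 11^3 = 7 * 11 = 1 mod 19  <- first divisor giving 1
Order = 3

3


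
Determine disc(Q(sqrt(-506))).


For K = Q(sqrt(d)) with d squarefree: disc(K) = d if d = 1 mod 4, and disc(K) = 4d if d = 2 or 3 mod 4.
Here d = -506, and d mod 4 = 2.
d = 2 mod 4, not 1 (O_K = Z[sqrt(d)]), so disc(K) = 4d = 4 * (-506) = -2024

-2024


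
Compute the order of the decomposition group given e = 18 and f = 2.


|D_P| = e * f
= 18 * 2
= 36

36


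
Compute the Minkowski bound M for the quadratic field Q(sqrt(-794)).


d = -794, d mod 4 = 2, so disc(K) = 4d = -3176; |disc(K)| = 3176
Imaginary quadratic field, so n = 2, s = r2 = 1, r1 = 0
M = (n!/n^n) * (4/pi)^s * sqrt(|disc(K)|) = (2!/2^2) * (4/pi)^1 * sqrt(3176)
= 0.5 * 1.273240 * 56.356011
= 35.8774

35.8774


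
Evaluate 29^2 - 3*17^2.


x^2 - d*y^2
= 29^2 - 3*17^2
= 841 - 867
= -26

-26


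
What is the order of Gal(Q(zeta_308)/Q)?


|Gal(Q(zeta_308)/Q)| = phi(308)
= 120

120


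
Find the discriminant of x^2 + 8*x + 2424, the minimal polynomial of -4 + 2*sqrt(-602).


The element -4 + 2*sqrt(-602) has minimal polynomial:
x^2 + 8*x + 2424
Discriminant = (8)^2 - 4*(2424)
= 64 - 9696
= -9632

-9632


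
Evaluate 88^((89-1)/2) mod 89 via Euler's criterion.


p = 89 is prime and the exponent is (p-1)/2 = 44, so by Euler's criterion 88^44 = (88/89) = +1 or -1 mod 89.
Compute by square-and-multiply:
  44 = 32 + 8 + 4 (binary 101100)
  Repeated squaring mod 89: 88^1 = 88, 88^2 = 1, 88^4 = 1, 88^8 = 1, 88^16 = 1, 88^32 = 1
  88^44 = 88^32 * 88^8 * 88^4 = 1 * 1 * 1 mod 89
    1 * 1 = 1 = 1 mod 89
    1 * 1 = 1 = 1 mod 89
  88^44 = 1 mod 89
Result 1: 88 is a quadratic residue mod 89.
88^44 mod 89 = 1

1


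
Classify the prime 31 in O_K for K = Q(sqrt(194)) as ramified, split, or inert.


K = Q(sqrt(194)). Since d mod 4 = 2, disc(K) = 776.
Check p | disc: 776 mod 31 = 1.
p does not divide disc. Compute Legendre symbol (d/p):
8^((31-1)/2) mod 31 = 1
(d/p) = 1, so p splits: (p) = P*P' with e=1, f=1, g=2.
Therefore p is split.

split


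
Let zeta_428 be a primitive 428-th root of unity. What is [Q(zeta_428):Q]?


The degree equals Euler's totient phi(428).
428 = 2^2 * 107
phi(428) = 212

212


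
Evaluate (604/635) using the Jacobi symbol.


Compute (604/635) via quadratic reciprocity:
  pull out 2: (2/635) = -1  (since 635 mod 8 = 3)
  pull out 2: (2/635) = -1  (since 635 mod 8 = 3)
  reciprocity: (151/635) -> -(635/151)
  reduce: (31/151)
  reciprocity: (31/151) -> -(151/31)
  reduce: (27/31)
  reciprocity: (27/31) -> -(31/27)
  reduce: (4/27)
  pull out 2: (2/27) = -1  (since 27 mod 8 = 3)
  pull out 2: (2/27) = -1  (since 27 mod 8 = 3)
  (1/27) = 1
Product of signs = -1

-1


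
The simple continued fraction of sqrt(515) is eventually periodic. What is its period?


Run the CF algorithm for sqrt(515).
a_0 = floor(sqrt(515)) = 22; set m_0=0, q_0=1.
Recurrence: m' = q*a - m,  q' = (d - m'^2)/q,  a' = floor((a_0 + m')/q').
  step 1: m=22, q=31, a=1
  step 2: m=9, q=14, a=2
  step 3: m=19, q=11, a=3
  step 4: m=14, q=29, a=1
  step 5: m=15, q=10, a=3
  step 6: m=15, q=29, a=1
  step 7: m=14, q=11, a=3
  step 8: m=19, q=14, a=2
  step 9: m=9, q=31, a=1
  step 10: m=22, q=1, a=44
a_10 = 2*a_0 = 44, so the period closes here.
sqrt(515) = [22; 1, 2, 3, 1, 3, 1, 3, 2, 1, 44]
Period length = 10

10


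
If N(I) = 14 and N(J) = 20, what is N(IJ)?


N(IJ) = N(I) * N(J)
= 14 * 20
= 280

280


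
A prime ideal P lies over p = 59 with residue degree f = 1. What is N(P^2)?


N(P^a) = p^(a*f)
= 59^(2*1)
= 59^2
= 3481

3481


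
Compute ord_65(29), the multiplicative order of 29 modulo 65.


We want ord_65(29), the smallest k >= 1 with 29^k = 1 mod 65.
n = 65 = 5 * 13, phi(65) = 48; the order divides phi(n).
Divisors of 48: 1, 2, 3, 4, 6, 8, 12, 16, 24, 48
Repeated squaring mod 65: 29^1 = 29, 29^2 = 61, 29^4 = 16, 29^8 = 61, 29^16 = 16, 29^32 = 61
Test divisors in increasing order:
  k=1: 29^1 = 29 mod 65
  k=2: 29^2 = 61 mod 65
  k=3: 29^3 = 61 * 29 = 14 mod 65
  k=4: 29^4 = 16 mod 65
  k=6: 29^6 = 16 * 61 = 1 mod 65  <- first divisor giving 1
Order = 6

6


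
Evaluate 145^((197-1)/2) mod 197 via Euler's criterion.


p = 197 is prime and the exponent is (p-1)/2 = 98, so by Euler's criterion 145^98 = (145/197) = +1 or -1 mod 197.
Compute by square-and-multiply:
  98 = 64 + 32 + 2 (binary 1100010)
  Repeated squaring mod 197: 145^1 = 145, 145^2 = 143, 145^4 = 158, 145^8 = 142, 145^16 = 70, 145^32 = 172, 145^64 = 34
  145^98 = 145^64 * 145^32 * 145^2 = 34 * 172 * 143 mod 197
    34 * 172 = 5848 = 135 mod 197
    135 * 143 = 19305 = 196 mod 197
  145^98 = 196 mod 197
Result 196 = p - 1 = -1 mod 197: 145 is a quadratic non-residue mod 197. As a residue in [0, p-1] the value is 196.
145^98 mod 197 = 196

196


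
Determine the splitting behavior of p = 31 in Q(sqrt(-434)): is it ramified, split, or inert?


K = Q(sqrt(-434)). Since d mod 4 = 2, disc(K) = -1736.
Check p | disc: -1736 mod 31 = 0.
p divides disc, so p ramifies: (p) = P^2 with e=2, f=1, g=1.
Therefore p is ramified.

ramified


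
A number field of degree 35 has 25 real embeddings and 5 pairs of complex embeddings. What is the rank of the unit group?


By Dirichlet's unit theorem:
rank = r1 + r2 - 1
= 25 + 5 - 1
= 29

29


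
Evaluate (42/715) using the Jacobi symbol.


Compute (42/715) via quadratic reciprocity:
  pull out 2: (2/715) = -1  (since 715 mod 8 = 3)
  reciprocity: (21/715) -> +(715/21)
  reduce: (1/21)
  (1/21) = 1
Product of signs = -1

-1


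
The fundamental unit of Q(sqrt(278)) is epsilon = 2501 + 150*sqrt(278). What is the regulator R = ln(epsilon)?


epsilon = 2501 + 150*sqrt(278)
= 5001.9998
R = ln(5001.9998)
= 8.5176

8.5176


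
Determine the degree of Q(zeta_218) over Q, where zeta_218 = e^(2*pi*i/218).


The degree equals Euler's totient phi(218).
218 = 2 * 109
phi(218) = 108

108


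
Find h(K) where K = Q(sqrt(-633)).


K = Q(sqrt(-633)). d mod 4 = 3, so D = disc(K) = 4d = -2532
h(K) equals the number of primitive reduced positive-definite forms (a, b, c) = a*x^2 + b*x*y + c*y^2 with b^2 - 4ac = D,
where reduced means |b| <= a <= c, with b >= 0 whenever |b| = a or a = c, and primitive means gcd(a, b, c) = 1.
Reduced forces 3a^2 <= |D| = 2532, so 1 <= a <= 29; b must have the parity of D, and c = (b^2 - D)/(4a) must be an integer >= a.
Enumerate a = 1..29, b in [-a, a]:
  a=1: (1, 0, 633)  [1]
  a=2: (2, 2, 317)  [1]
  a=3: (3, 0, 211)  [1]
  a=4..5: none
  a=6: (6, 6, 107)  [1]
  a=7: (7, -4, 91), (7, 4, 91)  [2]
  a=8..10: none
  a=11: (11, -8, 59), (11, 8, 59)  [2]
  a=12: none
  a=13: (13, -4, 49), (13, 4, 49)  [2]
  a=14: (14, -10, 47), (14, 10, 47)  [2]
  a=15..16: none
  a=17: (17, -16, 41), (17, 16, 41)  [2]
  a=18..20: none
  a=21: (21, -18, 34), (21, 18, 34)  [2]
  a=22: (22, -14, 31), (22, 14, 31)  [2]
  a=23..25: none
  a=26: (26, -22, 29), (26, 22, 29)  [2]
  a=27..29: none
Total reduced forms: 1 + 1 + 1 + 1 + 2 + 2 + 2 + 2 + 2 + 2 + 2 + 2 = 20
h = 20

20


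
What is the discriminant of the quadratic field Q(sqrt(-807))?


For K = Q(sqrt(d)) with d squarefree: disc(K) = d if d = 1 mod 4, and disc(K) = 4d if d = 2 or 3 mod 4.
Here d = -807, and d mod 4 = 1.
d = 1 mod 4 (O_K = Z[(1+sqrt(d))/2]), so disc(K) = d = -807

-807


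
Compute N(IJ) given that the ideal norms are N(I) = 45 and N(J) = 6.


N(IJ) = N(I) * N(J)
= 45 * 6
= 270

270


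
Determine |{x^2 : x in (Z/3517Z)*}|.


For prime p, the number of non-zero quadratic residues is (p-1)/2.
= (3517-1)/2
= 1758

1758


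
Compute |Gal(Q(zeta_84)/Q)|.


|Gal(Q(zeta_84)/Q)| = phi(84)
= 24

24


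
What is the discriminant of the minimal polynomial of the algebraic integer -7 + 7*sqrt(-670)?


The element -7 + 7*sqrt(-670) has minimal polynomial:
x^2 + 14*x + 32879
Discriminant = (14)^2 - 4*(32879)
= 196 - 131516
= -131320

-131320


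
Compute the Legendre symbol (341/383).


p = 383 is prime, so compute (341/383) with the reciprocity algorithm (Jacobi-symbol steps: pull out 2s via (2/n), flip via reciprocity, reduce):
  reciprocity: (341/383) -> +(383/341)
  reduce: (42/341)
  pull out 2: (2/341) = -1  (since 341 mod 8 = 5)
  reciprocity: (21/341) -> +(341/21)
  reduce: (5/21)
  reciprocity: (5/21) -> +(21/5)
  reduce: (1/5)
  (1/5) = 1
Product of signs = -1
(341/383) = -1

-1


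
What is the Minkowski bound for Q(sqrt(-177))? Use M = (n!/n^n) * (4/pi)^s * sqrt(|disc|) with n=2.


d = -177, d mod 4 = 3, so disc(K) = 4d = -708; |disc(K)| = 708
Imaginary quadratic field, so n = 2, s = r2 = 1, r1 = 0
M = (n!/n^n) * (4/pi)^s * sqrt(|disc(K)|) = (2!/2^2) * (4/pi)^1 * sqrt(708)
= 0.5 * 1.273240 * 26.608269
= 16.9394

16.9394


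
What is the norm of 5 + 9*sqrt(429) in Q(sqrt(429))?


N(a + b*sqrt(d)) = a^2 - d*b^2
= (5)^2 - (429)*(9)^2
= 25 - 34749
= -34724

-34724


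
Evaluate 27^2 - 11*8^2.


x^2 - d*y^2
= 27^2 - 11*8^2
= 729 - 704
= 25

25


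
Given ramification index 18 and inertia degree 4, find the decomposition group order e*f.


|D_P| = e * f
= 18 * 4
= 72

72


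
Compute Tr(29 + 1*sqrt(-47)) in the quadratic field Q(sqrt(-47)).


Tr(a + b*sqrt(d)) = (a + b*sqrt(d)) + (a - b*sqrt(d)) = 2a
= 2 * (29)
= 58

58


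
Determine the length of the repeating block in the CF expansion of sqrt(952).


Run the CF algorithm for sqrt(952).
a_0 = floor(sqrt(952)) = 30; set m_0=0, q_0=1.
Recurrence: m' = q*a - m,  q' = (d - m'^2)/q,  a' = floor((a_0 + m')/q').
  step 1: m=30, q=52, a=1
  step 2: m=22, q=9, a=5
  step 3: m=23, q=47, a=1
  step 4: m=24, q=8, a=6
  step 5: m=24, q=47, a=1
  step 6: m=23, q=9, a=5
  step 7: m=22, q=52, a=1
  step 8: m=30, q=1, a=60
a_8 = 2*a_0 = 60, so the period closes here.
sqrt(952) = [30; 1, 5, 1, 6, 1, 5, 1, 60]
Period length = 8

8


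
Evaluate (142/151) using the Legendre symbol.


p = 151 is prime, so compute (142/151) with the reciprocity algorithm (Jacobi-symbol steps: pull out 2s via (2/n), flip via reciprocity, reduce):
  pull out 2: (2/151) = +1  (since 151 mod 8 = 7)
  reciprocity: (71/151) -> -(151/71)
  reduce: (9/71)
  reciprocity: (9/71) -> +(71/9)
  reduce: (8/9)
  pull out 2: (2/9) = +1  (since 9 mod 8 = 1)
  pull out 2: (2/9) = +1  (since 9 mod 8 = 1)
  pull out 2: (2/9) = +1  (since 9 mod 8 = 1)
  (1/9) = 1
Product of signs = -1
(142/151) = -1

-1


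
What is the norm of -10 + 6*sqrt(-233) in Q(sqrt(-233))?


N(a + b*sqrt(d)) = a^2 - d*b^2
= (-10)^2 - (-233)*(6)^2
= 100 + 8388
= 8488

8488


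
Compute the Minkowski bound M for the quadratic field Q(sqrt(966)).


d = 966, d mod 4 = 2, so disc(K) = 4d = 3864; |disc(K)| = 3864
Real quadratic field, so n = 2, s = r2 = 0, r1 = 2
M = (n!/n^n) * (4/pi)^s * sqrt(|disc(K)|) = (2!/2^2) * (4/pi)^0 * sqrt(3864)
= 0.5 * 1.000000 * 62.161081
= 31.0805

31.0805


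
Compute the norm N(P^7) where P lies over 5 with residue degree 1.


N(P^a) = p^(a*f)
= 5^(7*1)
= 5^7
= 78125

78125


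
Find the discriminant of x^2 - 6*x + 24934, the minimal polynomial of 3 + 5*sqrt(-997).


The element 3 + 5*sqrt(-997) has minimal polynomial:
x^2 - 6*x + 24934
Discriminant = (-6)^2 - 4*(24934)
= 36 - 99736
= -99700

-99700


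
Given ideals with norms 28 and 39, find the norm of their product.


N(IJ) = N(I) * N(J)
= 28 * 39
= 1092

1092


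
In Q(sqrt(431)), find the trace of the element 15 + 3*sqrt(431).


Tr(a + b*sqrt(d)) = (a + b*sqrt(d)) + (a - b*sqrt(d)) = 2a
= 2 * (15)
= 30

30


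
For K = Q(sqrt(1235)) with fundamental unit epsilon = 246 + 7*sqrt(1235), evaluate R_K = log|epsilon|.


epsilon = 246 + 7*sqrt(1235)
= 491.9980
R = ln(491.9980)
= 6.1985

6.1985


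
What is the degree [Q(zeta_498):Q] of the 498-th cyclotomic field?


The degree equals Euler's totient phi(498).
498 = 2 * 3 * 83
phi(498) = 164

164


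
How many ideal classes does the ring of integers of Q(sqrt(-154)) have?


K = Q(sqrt(-154)). d mod 4 = 2, so D = disc(K) = 4d = -616
h(K) equals the number of primitive reduced positive-definite forms (a, b, c) = a*x^2 + b*x*y + c*y^2 with b^2 - 4ac = D,
where reduced means |b| <= a <= c, with b >= 0 whenever |b| = a or a = c, and primitive means gcd(a, b, c) = 1.
Reduced forces 3a^2 <= |D| = 616, so 1 <= a <= 14; b must have the parity of D, and c = (b^2 - D)/(4a) must be an integer >= a.
Enumerate a = 1..14, b in [-a, a]:
  a=1: (1, 0, 154)  [1]
  a=2: (2, 0, 77)  [1]
  a=3..4: none
  a=5: (5, -2, 31), (5, 2, 31)  [2]
  a=6: none
  a=7: (7, 0, 22)  [1]
  a=8..9: none
  a=10: (10, -8, 17), (10, 8, 17)  [2]
  a=11: (11, 0, 14)  [1]
  a=12..14: none
Total reduced forms: 1 + 1 + 2 + 1 + 2 + 1 = 8
h = 8

8


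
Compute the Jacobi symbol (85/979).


Compute (85/979) via quadratic reciprocity:
  reciprocity: (85/979) -> +(979/85)
  reduce: (44/85)
  pull out 2: (2/85) = -1  (since 85 mod 8 = 5)
  pull out 2: (2/85) = -1  (since 85 mod 8 = 5)
  reciprocity: (11/85) -> +(85/11)
  reduce: (8/11)
  pull out 2: (2/11) = -1  (since 11 mod 8 = 3)
  pull out 2: (2/11) = -1  (since 11 mod 8 = 3)
  pull out 2: (2/11) = -1  (since 11 mod 8 = 3)
  (1/11) = 1
Product of signs = -1

-1


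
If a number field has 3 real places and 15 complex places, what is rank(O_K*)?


By Dirichlet's unit theorem:
rank = r1 + r2 - 1
= 3 + 15 - 1
= 17

17


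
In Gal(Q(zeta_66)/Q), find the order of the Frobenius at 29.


The Frobenius at p in Gal(Q(zeta_n)/Q) = (Z/nZ)* is the class of p, so its order is ord_66(29), the smallest k >= 1 with 29^k = 1 mod 66.
n = 66 = 2 * 3 * 11, phi(66) = 20; the order divides phi(n).
Divisors of 20: 1, 2, 4, 5, 10, 20
Repeated squaring mod 66: 29^1 = 29, 29^2 = 49, 29^4 = 25, 29^8 = 31, 29^16 = 37
Test divisors in increasing order:
  k=1: 29^1 = 29 mod 66
  k=2: 29^2 = 49 mod 66
  k=4: 29^4 = 25 mod 66
  k=5: 29^5 = 25 * 29 = 65 mod 66
  k=10: 29^10 = 31 * 49 = 1 mod 66  <- first divisor giving 1
Order = 10

10


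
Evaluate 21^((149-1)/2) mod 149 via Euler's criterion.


p = 149 is prime and the exponent is (p-1)/2 = 74, so by Euler's criterion 21^74 = (21/149) = +1 or -1 mod 149.
Compute by square-and-multiply:
  74 = 64 + 8 + 2 (binary 1001010)
  Repeated squaring mod 149: 21^1 = 21, 21^2 = 143, 21^4 = 36, 21^8 = 104, 21^16 = 88, 21^32 = 145, 21^64 = 16
  21^74 = 21^64 * 21^8 * 21^2 = 16 * 104 * 143 mod 149
    16 * 104 = 1664 = 25 mod 149
    25 * 143 = 3575 = 148 mod 149
  21^74 = 148 mod 149
Result 148 = p - 1 = -1 mod 149: 21 is a quadratic non-residue mod 149. As a residue in [0, p-1] the value is 148.
21^74 mod 149 = 148

148


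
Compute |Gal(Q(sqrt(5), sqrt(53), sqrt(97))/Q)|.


The 3 square roots of distinct primes are multiplicatively independent over Q,
so [K:Q] = 2^3 and Gal(K/Q) is isomorphic to (Z/2Z)^3.
|Gal| = 2^3 = 8

8


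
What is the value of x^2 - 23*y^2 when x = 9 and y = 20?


x^2 - d*y^2
= 9^2 - 23*20^2
= 81 - 9200
= -9119

-9119


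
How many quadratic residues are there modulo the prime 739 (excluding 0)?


For prime p, the number of non-zero quadratic residues is (p-1)/2.
= (739-1)/2
= 369

369


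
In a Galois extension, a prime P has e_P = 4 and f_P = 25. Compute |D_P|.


|D_P| = e * f
= 4 * 25
= 100

100


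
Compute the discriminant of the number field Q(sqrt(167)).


For K = Q(sqrt(d)) with d squarefree: disc(K) = d if d = 1 mod 4, and disc(K) = 4d if d = 2 or 3 mod 4.
Here d = 167, and d mod 4 = 3.
d = 3 mod 4, not 1 (O_K = Z[sqrt(d)]), so disc(K) = 4d = 4 * (167) = 668

668


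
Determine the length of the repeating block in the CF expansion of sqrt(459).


Run the CF algorithm for sqrt(459).
a_0 = floor(sqrt(459)) = 21; set m_0=0, q_0=1.
Recurrence: m' = q*a - m,  q' = (d - m'^2)/q,  a' = floor((a_0 + m')/q').
  step 1: m=21, q=18, a=2
  step 2: m=15, q=13, a=2
  step 3: m=11, q=26, a=1
  step 4: m=15, q=9, a=4
  step 5: m=21, q=2, a=21
  step 6: m=21, q=9, a=4
  step 7: m=15, q=26, a=1
  step 8: m=11, q=13, a=2
  step 9: m=15, q=18, a=2
  step 10: m=21, q=1, a=42
a_10 = 2*a_0 = 42, so the period closes here.
sqrt(459) = [21; 2, 2, 1, 4, 21, 4, 1, 2, 2, 42]
Period length = 10

10


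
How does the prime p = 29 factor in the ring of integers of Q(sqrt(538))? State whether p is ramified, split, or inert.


K = Q(sqrt(538)). Since d mod 4 = 2, disc(K) = 2152.
Check p | disc: 2152 mod 29 = 6.
p does not divide disc. Compute Legendre symbol (d/p):
16^((29-1)/2) mod 29 = 1
(d/p) = 1, so p splits: (p) = P*P' with e=1, f=1, g=2.
Therefore p is split.

split


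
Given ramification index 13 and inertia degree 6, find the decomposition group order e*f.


|D_P| = e * f
= 13 * 6
= 78

78


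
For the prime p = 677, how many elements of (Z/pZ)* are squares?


For prime p, the number of non-zero quadratic residues is (p-1)/2.
= (677-1)/2
= 338

338


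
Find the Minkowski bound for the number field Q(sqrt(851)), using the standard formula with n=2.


d = 851, d mod 4 = 3, so disc(K) = 4d = 3404; |disc(K)| = 3404
Real quadratic field, so n = 2, s = r2 = 0, r1 = 2
M = (n!/n^n) * (4/pi)^s * sqrt(|disc(K)|) = (2!/2^2) * (4/pi)^0 * sqrt(3404)
= 0.5 * 1.000000 * 58.343809
= 29.1719

29.1719


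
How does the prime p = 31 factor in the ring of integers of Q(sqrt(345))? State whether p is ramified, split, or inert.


K = Q(sqrt(345)). Since d mod 4 = 1, disc(K) = 345.
Check p | disc: 345 mod 31 = 4.
p does not divide disc. Compute Legendre symbol (d/p):
4^((31-1)/2) mod 31 = 1
(d/p) = 1, so p splits: (p) = P*P' with e=1, f=1, g=2.
Therefore p is split.

split


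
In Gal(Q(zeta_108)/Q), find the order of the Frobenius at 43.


The Frobenius at p in Gal(Q(zeta_n)/Q) = (Z/nZ)* is the class of p, so its order is ord_108(43), the smallest k >= 1 with 43^k = 1 mod 108.
n = 108 = 2^2 * 3^3, phi(108) = 36; the order divides phi(n).
Divisors of 36: 1, 2, 3, 4, 6, 9, 12, 18, 36
Repeated squaring mod 108: 43^1 = 43, 43^2 = 13, 43^4 = 61, 43^8 = 49, 43^16 = 25, 43^32 = 85
Test divisors in increasing order:
  k=1: 43^1 = 43 mod 108
  k=2: 43^2 = 13 mod 108
  k=3: 43^3 = 13 * 43 = 19 mod 108
  k=4: 43^4 = 61 mod 108
  k=6: 43^6 = 61 * 13 = 37 mod 108
  k=9: 43^9 = 49 * 43 = 55 mod 108
  k=12: 43^12 = 49 * 61 = 73 mod 108
  k=18: 43^18 = 25 * 13 = 1 mod 108  <- first divisor giving 1
Order = 18

18


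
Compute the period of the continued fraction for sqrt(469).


Run the CF algorithm for sqrt(469).
a_0 = floor(sqrt(469)) = 21; set m_0=0, q_0=1.
Recurrence: m' = q*a - m,  q' = (d - m'^2)/q,  a' = floor((a_0 + m')/q').
  step 1: m=21, q=28, a=1
  step 2: m=7, q=15, a=1
  step 3: m=8, q=27, a=1
  step 4: m=19, q=4, a=10
  step 5: m=21, q=7, a=6
  step 6: m=21, q=4, a=10
  step 7: m=19, q=27, a=1
  step 8: m=8, q=15, a=1
  step 9: m=7, q=28, a=1
  step 10: m=21, q=1, a=42
a_10 = 2*a_0 = 42, so the period closes here.
sqrt(469) = [21; 1, 1, 1, 10, 6, 10, 1, 1, 1, 42]
Period length = 10

10


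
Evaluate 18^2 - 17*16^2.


x^2 - d*y^2
= 18^2 - 17*16^2
= 324 - 4352
= -4028

-4028


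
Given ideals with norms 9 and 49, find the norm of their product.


N(IJ) = N(I) * N(J)
= 9 * 49
= 441

441


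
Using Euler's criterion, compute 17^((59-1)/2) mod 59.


p = 59 is prime and the exponent is (p-1)/2 = 29, so by Euler's criterion 17^29 = (17/59) = +1 or -1 mod 59.
Compute by square-and-multiply:
  29 = 16 + 8 + 4 + 1 (binary 11101)
  Repeated squaring mod 59: 17^1 = 17, 17^2 = 53, 17^4 = 36, 17^8 = 57, 17^16 = 4
  17^29 = 17^16 * 17^8 * 17^4 * 17^1 = 4 * 57 * 36 * 17 mod 59
    4 * 57 = 228 = 51 mod 59
    51 * 36 = 1836 = 7 mod 59
    7 * 17 = 119 = 1 mod 59
  17^29 = 1 mod 59
Result 1: 17 is a quadratic residue mod 59.
17^29 mod 59 = 1

1


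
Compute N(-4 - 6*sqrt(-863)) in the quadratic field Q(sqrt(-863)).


N(a + b*sqrt(d)) = a^2 - d*b^2
= (-4)^2 - (-863)*(-6)^2
= 16 + 31068
= 31084

31084


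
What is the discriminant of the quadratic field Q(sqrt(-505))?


For K = Q(sqrt(d)) with d squarefree: disc(K) = d if d = 1 mod 4, and disc(K) = 4d if d = 2 or 3 mod 4.
Here d = -505, and d mod 4 = 3.
d = 3 mod 4, not 1 (O_K = Z[sqrt(d)]), so disc(K) = 4d = 4 * (-505) = -2020

-2020


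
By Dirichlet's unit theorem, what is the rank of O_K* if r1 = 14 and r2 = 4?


By Dirichlet's unit theorem:
rank = r1 + r2 - 1
= 14 + 4 - 1
= 17

17


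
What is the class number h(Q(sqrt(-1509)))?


K = Q(sqrt(-1509)). d mod 4 = 3, so D = disc(K) = 4d = -6036
h(K) equals the number of primitive reduced positive-definite forms (a, b, c) = a*x^2 + b*x*y + c*y^2 with b^2 - 4ac = D,
where reduced means |b| <= a <= c, with b >= 0 whenever |b| = a or a = c, and primitive means gcd(a, b, c) = 1.
Reduced forces 3a^2 <= |D| = 6036, so 1 <= a <= 44; b must have the parity of D, and c = (b^2 - D)/(4a) must be an integer >= a.
Enumerate a = 1..44, b in [-a, a]:
  a=1: (1, 0, 1509)  [1]
  a=2: (2, 2, 755)  [1]
  a=3: (3, 0, 503)  [1]
  a=4: none
  a=5: (5, -2, 302), (5, 2, 302)  [2]
  a=6: (6, 6, 253)  [1]
  a=7..9: none
  a=10: (10, -2, 151), (10, 2, 151)  [2]
  a=11: (11, -6, 138), (11, 6, 138)  [2]
  a=12: none
  a=13: (13, -10, 118), (13, 10, 118)  [2]
  a=14: none
  a=15: (15, -12, 103), (15, 12, 103)  [2]
  a=16: none
  a=17: (17, -4, 89), (17, 4, 89)  [2]
  a=18: none
  a=19: (19, -14, 82), (19, 14, 82)  [2]
  a=20..21: none
  a=22: (22, -6, 69), (22, 6, 69)  [2]
  a=23: (23, -6, 66), (23, 6, 66)  [2]
  a=24: none
  a=25: (25, -8, 61), (25, 8, 61)  [2]
  a=26: (26, -10, 59), (26, 10, 59)  [2]
  a=27..28: none
  a=29: (29, -24, 57), (29, 24, 57)  [2]
  a=30: (30, -18, 53), (30, 18, 53)  [2]
  a=31: (31, -28, 55), (31, 28, 55)  [2]
  a=32: none
  a=33: (33, -6, 46), (33, 6, 46)  [2]
  a=34: (34, -30, 51), (34, 30, 51)  [2]
  a=35..37: none
  a=38: (38, -14, 41), (38, 14, 41)  [2]
  a=39: (39, -36, 47), (39, 36, 47)  [2]
  a=40..44: none
Total reduced forms: 1 + 1 + 1 + 2 + 1 + 2 + 2 + 2 + 2 + 2 + 2 + 2 + 2 + 2 + 2 + 2 + 2 + 2 + 2 + 2 + 2 + 2 = 40
h = 40

40


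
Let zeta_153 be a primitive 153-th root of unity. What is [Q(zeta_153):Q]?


The degree equals Euler's totient phi(153).
153 = 3^2 * 17
phi(153) = 96

96


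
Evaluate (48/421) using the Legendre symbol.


p = 421 is prime, so compute (48/421) with the reciprocity algorithm (Jacobi-symbol steps: pull out 2s via (2/n), flip via reciprocity, reduce):
  pull out 2: (2/421) = -1  (since 421 mod 8 = 5)
  pull out 2: (2/421) = -1  (since 421 mod 8 = 5)
  pull out 2: (2/421) = -1  (since 421 mod 8 = 5)
  pull out 2: (2/421) = -1  (since 421 mod 8 = 5)
  reciprocity: (3/421) -> +(421/3)
  reduce: (1/3)
  (1/3) = 1
Product of signs = 1
(48/421) = 1

1


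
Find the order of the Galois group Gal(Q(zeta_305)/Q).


|Gal(Q(zeta_305)/Q)| = phi(305)
= 240

240


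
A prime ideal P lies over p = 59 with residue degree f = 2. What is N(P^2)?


N(P^a) = p^(a*f)
= 59^(2*2)
= 59^4
= 12117361

12117361


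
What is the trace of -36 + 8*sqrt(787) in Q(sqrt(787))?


Tr(a + b*sqrt(d)) = (a + b*sqrt(d)) + (a - b*sqrt(d)) = 2a
= 2 * (-36)
= -72

-72


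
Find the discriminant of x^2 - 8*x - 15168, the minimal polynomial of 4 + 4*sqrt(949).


The element 4 + 4*sqrt(949) has minimal polynomial:
x^2 - 8*x - 15168
Discriminant = (-8)^2 - 4*(-15168)
= 64 + 60672
= 60736

60736


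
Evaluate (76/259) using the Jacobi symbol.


Compute (76/259) via quadratic reciprocity:
  pull out 2: (2/259) = -1  (since 259 mod 8 = 3)
  pull out 2: (2/259) = -1  (since 259 mod 8 = 3)
  reciprocity: (19/259) -> -(259/19)
  reduce: (12/19)
  pull out 2: (2/19) = -1  (since 19 mod 8 = 3)
  pull out 2: (2/19) = -1  (since 19 mod 8 = 3)
  reciprocity: (3/19) -> -(19/3)
  reduce: (1/3)
  (1/3) = 1
Product of signs = 1

1


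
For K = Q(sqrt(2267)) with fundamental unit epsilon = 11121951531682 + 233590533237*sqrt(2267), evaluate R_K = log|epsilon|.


epsilon = 11121951531682 + 233590533237*sqrt(2267)
= 2.2244e+13
R = ln(2.2244e+13)
= 30.7331

30.7331


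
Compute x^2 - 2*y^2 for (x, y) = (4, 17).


x^2 - d*y^2
= 4^2 - 2*17^2
= 16 - 578
= -562

-562


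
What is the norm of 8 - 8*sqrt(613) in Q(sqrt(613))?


N(a + b*sqrt(d)) = a^2 - d*b^2
= (8)^2 - (613)*(-8)^2
= 64 - 39232
= -39168

-39168


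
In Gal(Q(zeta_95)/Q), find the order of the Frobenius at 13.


The Frobenius at p in Gal(Q(zeta_n)/Q) = (Z/nZ)* is the class of p, so its order is ord_95(13), the smallest k >= 1 with 13^k = 1 mod 95.
n = 95 = 5 * 19, phi(95) = 72; the order divides phi(n).
Divisors of 72: 1, 2, 3, 4, 6, 8, 9, 12, 18, 24, 36, 72
Repeated squaring mod 95: 13^1 = 13, 13^2 = 74, 13^4 = 61, 13^8 = 16, 13^16 = 66, 13^32 = 81, 13^64 = 6
Test divisors in increasing order:
  k=1: 13^1 = 13 mod 95
  k=2: 13^2 = 74 mod 95
  k=3: 13^3 = 74 * 13 = 12 mod 95
  k=4: 13^4 = 61 mod 95
  k=6: 13^6 = 61 * 74 = 49 mod 95
  k=8: 13^8 = 16 mod 95
  k=9: 13^9 = 16 * 13 = 18 mod 95
  k=12: 13^12 = 16 * 61 = 26 mod 95
  k=18: 13^18 = 66 * 74 = 39 mod 95
  k=24: 13^24 = 66 * 16 = 11 mod 95
  k=36: 13^36 = 81 * 61 = 1 mod 95  <- first divisor giving 1
Order = 36

36


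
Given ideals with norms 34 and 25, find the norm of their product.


N(IJ) = N(I) * N(J)
= 34 * 25
= 850

850


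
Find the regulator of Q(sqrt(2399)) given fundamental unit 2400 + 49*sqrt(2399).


epsilon = 2400 + 49*sqrt(2399)
= 4799.9998
R = ln(4799.9998)
= 8.4764

8.4764


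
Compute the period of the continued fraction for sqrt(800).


Run the CF algorithm for sqrt(800).
a_0 = floor(sqrt(800)) = 28; set m_0=0, q_0=1.
Recurrence: m' = q*a - m,  q' = (d - m'^2)/q,  a' = floor((a_0 + m')/q').
  step 1: m=28, q=16, a=3
  step 2: m=20, q=25, a=1
  step 3: m=5, q=31, a=1
  step 4: m=26, q=4, a=13
  step 5: m=26, q=31, a=1
  step 6: m=5, q=25, a=1
  step 7: m=20, q=16, a=3
  step 8: m=28, q=1, a=56
a_8 = 2*a_0 = 56, so the period closes here.
sqrt(800) = [28; 3, 1, 1, 13, 1, 1, 3, 56]
Period length = 8

8


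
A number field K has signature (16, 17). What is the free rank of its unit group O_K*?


By Dirichlet's unit theorem:
rank = r1 + r2 - 1
= 16 + 17 - 1
= 32

32


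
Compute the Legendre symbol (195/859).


p = 859 is prime, so compute (195/859) with the reciprocity algorithm (Jacobi-symbol steps: pull out 2s via (2/n), flip via reciprocity, reduce):
  reciprocity: (195/859) -> -(859/195)
  reduce: (79/195)
  reciprocity: (79/195) -> -(195/79)
  reduce: (37/79)
  reciprocity: (37/79) -> +(79/37)
  reduce: (5/37)
  reciprocity: (5/37) -> +(37/5)
  reduce: (2/5)
  pull out 2: (2/5) = -1  (since 5 mod 8 = 5)
  (1/5) = 1
Product of signs = -1
(195/859) = -1

-1


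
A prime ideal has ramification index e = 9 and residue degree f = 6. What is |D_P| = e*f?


|D_P| = e * f
= 9 * 6
= 54

54


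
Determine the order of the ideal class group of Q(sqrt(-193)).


K = Q(sqrt(-193)). d mod 4 = 3, so D = disc(K) = 4d = -772
h(K) equals the number of primitive reduced positive-definite forms (a, b, c) = a*x^2 + b*x*y + c*y^2 with b^2 - 4ac = D,
where reduced means |b| <= a <= c, with b >= 0 whenever |b| = a or a = c, and primitive means gcd(a, b, c) = 1.
Reduced forces 3a^2 <= |D| = 772, so 1 <= a <= 16; b must have the parity of D, and c = (b^2 - D)/(4a) must be an integer >= a.
Enumerate a = 1..16, b in [-a, a]:
  a=1: (1, 0, 193)  [1]
  a=2: (2, 2, 97)  [1]
  a=3..10: none
  a=11: (11, -8, 19), (11, 8, 19)  [2]
  a=12..16: none
Total reduced forms: 1 + 1 + 2 = 4
h = 4

4


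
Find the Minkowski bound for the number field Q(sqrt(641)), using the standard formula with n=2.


d = 641, d mod 4 = 1, so disc(K) = d = 641; |disc(K)| = 641
Real quadratic field, so n = 2, s = r2 = 0, r1 = 2
M = (n!/n^n) * (4/pi)^s * sqrt(|disc(K)|) = (2!/2^2) * (4/pi)^0 * sqrt(641)
= 0.5 * 1.000000 * 25.317978
= 12.6590

12.6590


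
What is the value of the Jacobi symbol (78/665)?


Compute (78/665) via quadratic reciprocity:
  pull out 2: (2/665) = +1  (since 665 mod 8 = 1)
  reciprocity: (39/665) -> +(665/39)
  reduce: (2/39)
  pull out 2: (2/39) = +1  (since 39 mod 8 = 7)
  (1/39) = 1
Product of signs = 1

1


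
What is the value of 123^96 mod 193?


p = 193 is prime and the exponent is (p-1)/2 = 96, so by Euler's criterion 123^96 = (123/193) = +1 or -1 mod 193.
Compute by square-and-multiply:
  96 = 64 + 32 (binary 1100000)
  Repeated squaring mod 193: 123^1 = 123, 123^2 = 75, 123^4 = 28, 123^8 = 12, 123^16 = 144, 123^32 = 85, 123^64 = 84
  123^96 = 123^64 * 123^32 = 84 * 85 mod 193
    84 * 85 = 7140 = 192 mod 193
  123^96 = 192 mod 193
Result 192 = p - 1 = -1 mod 193: 123 is a quadratic non-residue mod 193. As a residue in [0, p-1] the value is 192.
123^96 mod 193 = 192

192


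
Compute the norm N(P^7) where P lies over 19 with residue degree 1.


N(P^a) = p^(a*f)
= 19^(7*1)
= 19^7
= 893871739

893871739


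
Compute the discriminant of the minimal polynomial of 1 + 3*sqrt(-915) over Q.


The element 1 + 3*sqrt(-915) has minimal polynomial:
x^2 - 2*x + 8236
Discriminant = (-2)^2 - 4*(8236)
= 4 - 32944
= -32940

-32940


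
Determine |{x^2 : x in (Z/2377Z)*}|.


For prime p, the number of non-zero quadratic residues is (p-1)/2.
= (2377-1)/2
= 1188

1188


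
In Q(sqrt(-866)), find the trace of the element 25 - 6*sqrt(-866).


Tr(a + b*sqrt(d)) = (a + b*sqrt(d)) + (a - b*sqrt(d)) = 2a
= 2 * (25)
= 50

50


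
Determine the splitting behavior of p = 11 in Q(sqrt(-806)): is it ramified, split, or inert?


K = Q(sqrt(-806)). Since d mod 4 = 2, disc(K) = -3224.
Check p | disc: -3224 mod 11 = 10.
p does not divide disc. Compute Legendre symbol (d/p):
8^((11-1)/2) mod 11 = -1
(d/p) = -1, so p is inert: (p) stays prime with e=1, f=2, g=1.
Therefore p is inert.

inert


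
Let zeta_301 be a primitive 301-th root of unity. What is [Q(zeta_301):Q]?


The degree equals Euler's totient phi(301).
301 = 7 * 43
phi(301) = 252

252


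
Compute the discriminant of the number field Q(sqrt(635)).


For K = Q(sqrt(d)) with d squarefree: disc(K) = d if d = 1 mod 4, and disc(K) = 4d if d = 2 or 3 mod 4.
Here d = 635, and d mod 4 = 3.
d = 3 mod 4, not 1 (O_K = Z[sqrt(d)]), so disc(K) = 4d = 4 * (635) = 2540

2540


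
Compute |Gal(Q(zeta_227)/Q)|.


|Gal(Q(zeta_227)/Q)| = phi(227)
= 226

226


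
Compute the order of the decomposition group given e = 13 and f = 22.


|D_P| = e * f
= 13 * 22
= 286

286


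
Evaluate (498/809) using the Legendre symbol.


p = 809 is prime, so compute (498/809) with the reciprocity algorithm (Jacobi-symbol steps: pull out 2s via (2/n), flip via reciprocity, reduce):
  pull out 2: (2/809) = +1  (since 809 mod 8 = 1)
  reciprocity: (249/809) -> +(809/249)
  reduce: (62/249)
  pull out 2: (2/249) = +1  (since 249 mod 8 = 1)
  reciprocity: (31/249) -> +(249/31)
  reduce: (1/31)
  (1/31) = 1
Product of signs = 1
(498/809) = 1

1


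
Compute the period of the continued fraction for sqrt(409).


Run the CF algorithm for sqrt(409).
a_0 = floor(sqrt(409)) = 20; set m_0=0, q_0=1.
Recurrence: m' = q*a - m,  q' = (d - m'^2)/q,  a' = floor((a_0 + m')/q').
  step 1: m=20, q=9, a=4
  step 2: m=16, q=17, a=2
  step 3: m=18, q=5, a=7
  step 4: m=17, q=24, a=1
  step 5: m=7, q=15, a=1
  step 6: m=8, q=23, a=1
  step 7: m=15, q=8, a=4
  step 8: m=17, q=15, a=2
  step 9: m=13, q=16, a=2
  step 10: m=19, q=3, a=13
  step 11: m=20, q=3, a=13
  step 12: m=19, q=16, a=2
  step 13: m=13, q=15, a=2
  step 14: m=17, q=8, a=4
  step 15: m=15, q=23, a=1
  step 16: m=8, q=15, a=1
  step 17: m=7, q=24, a=1
  step 18: m=17, q=5, a=7
  step 19: m=18, q=17, a=2
  step 20: m=16, q=9, a=4
  step 21: m=20, q=1, a=40
a_21 = 2*a_0 = 40, so the period closes here.
sqrt(409) = [20; 4, 2, 7, 1, 1, 1, 4, 2, 2, 13, 13, 2, 2, 4, 1, 1, 1, 7, 2, 4, 40]
Period length = 21

21


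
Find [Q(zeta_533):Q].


The degree equals Euler's totient phi(533).
533 = 13 * 41
phi(533) = 480

480


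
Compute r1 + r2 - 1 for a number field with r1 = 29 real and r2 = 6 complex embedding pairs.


By Dirichlet's unit theorem:
rank = r1 + r2 - 1
= 29 + 6 - 1
= 34

34


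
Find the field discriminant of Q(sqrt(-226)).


For K = Q(sqrt(d)) with d squarefree: disc(K) = d if d = 1 mod 4, and disc(K) = 4d if d = 2 or 3 mod 4.
Here d = -226, and d mod 4 = 2.
d = 2 mod 4, not 1 (O_K = Z[sqrt(d)]), so disc(K) = 4d = 4 * (-226) = -904

-904


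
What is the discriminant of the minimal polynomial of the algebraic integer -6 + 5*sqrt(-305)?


The element -6 + 5*sqrt(-305) has minimal polynomial:
x^2 + 12*x + 7661
Discriminant = (12)^2 - 4*(7661)
= 144 - 30644
= -30500

-30500


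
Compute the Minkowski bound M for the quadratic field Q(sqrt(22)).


d = 22, d mod 4 = 2, so disc(K) = 4d = 88; |disc(K)| = 88
Real quadratic field, so n = 2, s = r2 = 0, r1 = 2
M = (n!/n^n) * (4/pi)^s * sqrt(|disc(K)|) = (2!/2^2) * (4/pi)^0 * sqrt(88)
= 0.5 * 1.000000 * 9.380832
= 4.6904

4.6904


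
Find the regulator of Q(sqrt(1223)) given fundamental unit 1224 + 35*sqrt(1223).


epsilon = 1224 + 35*sqrt(1223)
= 2447.9996
R = ln(2447.9996)
= 7.8030

7.8030


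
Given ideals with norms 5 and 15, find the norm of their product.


N(IJ) = N(I) * N(J)
= 5 * 15
= 75

75


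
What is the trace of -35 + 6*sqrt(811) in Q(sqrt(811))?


Tr(a + b*sqrt(d)) = (a + b*sqrt(d)) + (a - b*sqrt(d)) = 2a
= 2 * (-35)
= -70

-70


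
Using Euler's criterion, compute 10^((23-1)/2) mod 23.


p = 23 is prime and the exponent is (p-1)/2 = 11, so by Euler's criterion 10^11 = (10/23) = +1 or -1 mod 23.
Compute by square-and-multiply:
  11 = 8 + 2 + 1 (binary 1011)
  Repeated squaring mod 23: 10^1 = 10, 10^2 = 8, 10^4 = 18, 10^8 = 2
  10^11 = 10^8 * 10^2 * 10^1 = 2 * 8 * 10 mod 23
    2 * 8 = 16 = 16 mod 23
    16 * 10 = 160 = 22 mod 23
  10^11 = 22 mod 23
Result 22 = p - 1 = -1 mod 23: 10 is a quadratic non-residue mod 23. As a residue in [0, p-1] the value is 22.
10^11 mod 23 = 22

22
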